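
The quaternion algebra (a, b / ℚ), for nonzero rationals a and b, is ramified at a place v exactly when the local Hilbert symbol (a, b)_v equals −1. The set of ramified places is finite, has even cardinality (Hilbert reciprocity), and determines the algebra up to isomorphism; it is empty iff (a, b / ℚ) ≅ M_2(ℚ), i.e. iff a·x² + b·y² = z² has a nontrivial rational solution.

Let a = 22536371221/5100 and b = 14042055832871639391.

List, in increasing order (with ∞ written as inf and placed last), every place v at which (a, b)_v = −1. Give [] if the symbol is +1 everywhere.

[2, 7, 13, 23]

(a, b) ≡ (238119, 8671) mod (ℚ^×)²; places V = {2, 3, 5, 7, 13, 17, 23, 29, ∞}.
(a,b)_13: α=6, u≡7; β=5, v≡3 (mod 13); (7|13)=-1, (3|13)=+1; sign (−1)^0·-1^5·+1^6 = -1.
(a,b)_5: α=-2, u≡4; β=0, v≡1 (mod 5); (4|5)=+1, (1|5)=+1; sign (−1)^0·+1^0·+1^-2 = +1.
(a,b)_29: α=1, u≡7; β=3, v≡4 (mod 29); (7|29)=+1, (4|29)=+1; sign (−1)^0·+1^3·+1^1 = +1.
(a,b)_3: α=-1, u≡2; β=2, v≡1 (mod 3); (2|3)=-1, (1|3)=+1; sign (−1)^0·-1^2·+1^-1 = +1.
(a,b)_2: α=-2, β=0; u≡7, v≡7 (mod 8); ε(u)ε(v)=1·1, αω(v)=-2·0, βω(u)=0·0; sum ≡ 1  ⇒  -1.
(a,b)_17: α=-1, u≡16; β=2, v≡1 (mod 17); (16|17)=+1, (1|17)=+1; sign (−1)^0·+1^2·+1^-1 = +1.
(a,b)_7: α=1, u≡4; β=2, v≡3 (mod 7); (4|7)=+1, (3|7)=-1; sign (−1)^0·+1^2·-1^1 = -1.
(a,b)_∞: sgn(238119)=+, sgn(8671)=+, so +1.
(a,b)_23: α=1, u≡4; β=3, v≡9 (mod 23); (4|23)=+1, (9|23)=+1; sign (−1)^1·+1^3·+1^1 = -1.
Ram(238119, 8671) = {2, 7, 13, 23}; no ℚ_2-point on the conic.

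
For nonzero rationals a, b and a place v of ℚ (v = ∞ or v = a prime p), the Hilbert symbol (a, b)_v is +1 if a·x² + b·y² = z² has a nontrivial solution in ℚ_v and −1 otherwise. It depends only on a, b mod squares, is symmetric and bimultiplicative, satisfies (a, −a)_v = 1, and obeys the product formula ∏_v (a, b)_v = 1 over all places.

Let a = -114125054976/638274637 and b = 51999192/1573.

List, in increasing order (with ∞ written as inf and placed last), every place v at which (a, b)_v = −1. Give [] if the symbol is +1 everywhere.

[3, 13]

(a, b) ≡ (-13, 1326) mod (ℚ^×)²; places V = {2, 3, 7, 11, 13, 17, 23, ∞}.
(a,b)_23: α=2, u≡20; β=0, v≡19 (mod 23); (20|23)=-1, (19|23)=-1; sign (−1)^0·-1^0·-1^2 = +1.
(a,b)_17: α=2, u≡9; β=3, v≡3 (mod 17); (9|17)=+1, (3|17)=-1; sign (−1)^0·+1^3·-1^2 = +1.
(a,b)_11: α=-2, u≡1; β=-2, v≡7 (mod 11); (1|11)=+1, (7|11)=-1; sign (−1)^0·+1^-2·-1^-2 = +1.
(a,b)_∞: sgn(-13)=−, sgn(1326)=+, so +1.
(a,b)_13: α=-3, u≡12; β=-1, v≡6 (mod 13); (12|13)=+1, (6|13)=-1; sign (−1)^0·+1^-1·-1^-3 = -1.
(a,b)_3: α=6, u≡2; β=3, v≡1 (mod 3); (2|3)=-1, (1|3)=+1; sign (−1)^0·-1^3·+1^6 = -1.
(a,b)_2: α=10, β=3; u≡3, v≡7 (mod 8); ε(u)ε(v)=1·1, αω(v)=10·0, βω(u)=3·1; sum ≡ 0  ⇒  +1.
(a,b)_7: α=-4, u≡1; β=2, v≡3 (mod 7); (1|7)=+1, (3|7)=-1; sign (−1)^0·+1^2·-1^-4 = +1.
|Ram(-13, 1326)| = 2, even; anisotropic at {3, 13}.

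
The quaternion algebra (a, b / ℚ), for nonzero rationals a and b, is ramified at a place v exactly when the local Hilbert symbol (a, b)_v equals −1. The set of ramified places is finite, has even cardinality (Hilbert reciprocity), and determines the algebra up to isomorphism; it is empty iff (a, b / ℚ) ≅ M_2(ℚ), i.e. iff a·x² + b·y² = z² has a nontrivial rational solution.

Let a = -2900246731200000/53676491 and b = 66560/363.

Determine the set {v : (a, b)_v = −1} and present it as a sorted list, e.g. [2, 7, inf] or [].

[11, 13]

Mod squares: a ≡ -27170, b ≡ 195. Check v ∈ {∞, 2, 3, 5, 7, 11, 13, 19, 43, 47}.
v=19: a=19^1·(≡15), b=19^0·(≡11) mod 19; (15|19)=-1, (11|19)=+1; (−1)^{1·0·9}·(-1)^0·(+1)^1 = +1.
v=43: a=43^2·(≡23), b=43^0·(≡36) mod 43; (23|43)=+1, (36|43)=+1; (−1)^{2·0·21}·(+1)^0·(+1)^2 = +1.
v=13: a=13^1·(≡3), b=13^1·(≡2) mod 13; (3|13)=+1, (2|13)=-1; (−1)^{1·1·6}·(+1)^1·(-1)^1 = -1.
v=47: a=47^-4·(≡45), b=47^0·(≡3) mod 47; (45|47)=-1, (3|47)=+1; (−1)^{-4·0·23}·(-1)^0·(+1)^-4 = +1.
v=2: v_2(a)=9, v_2(b)=10; units ≡ 7, 3 (mod 8); ε·ε+αω+βω = 1·1+9·1+10·0 ≡ 0  ⇒  (a,b)_2 = +1.
v=11: a=11^-1·(≡4), b=11^-2·(≡7) mod 11; (4|11)=+1, (7|11)=-1; (−1)^{-1·-2·5}·(+1)^-2·(-1)^-1 = -1.
v=3: a=3^4·(≡1), b=3^-1·(≡2) mod 3; (1|3)=+1, (2|3)=-1; (−1)^{4·-1·1}·(+1)^-1·(-1)^4 = +1.
v=7: a=7^2·(≡4), b=7^0·(≡3) mod 7; (4|7)=+1, (3|7)=-1; (−1)^{2·0·3}·(+1)^0·(-1)^2 = +1.
v=5: a=5^5·(≡1), b=5^1·(≡4) mod 5; (1|5)=+1, (4|5)=+1; (−1)^{5·1·2}·(+1)^1·(+1)^5 = +1.
v=∞: -27170 < 0 and 195 > 0  ⇒  (a,b)_∞ = +1.
(-27170, 195 / ℚ) ramifies at {11, 13}: a division algebra.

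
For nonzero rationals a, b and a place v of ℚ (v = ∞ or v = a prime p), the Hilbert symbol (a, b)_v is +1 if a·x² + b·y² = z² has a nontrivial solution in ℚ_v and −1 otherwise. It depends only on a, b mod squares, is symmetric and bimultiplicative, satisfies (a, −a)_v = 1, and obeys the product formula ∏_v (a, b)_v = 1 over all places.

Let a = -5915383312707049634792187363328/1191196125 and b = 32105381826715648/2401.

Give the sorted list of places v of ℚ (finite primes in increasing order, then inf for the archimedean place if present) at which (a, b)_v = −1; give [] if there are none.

Mod squares: a ≡ -3485, b ≡ 1102. Check v ∈ {∞, 2, 3, 5, 7, 11, 17, 19, 29, 41}.
v=17: a=17^3·(≡8), b=17^2·(≡11) mod 17; (8|17)=+1, (11|17)=-1; (−1)^{3·2·8}·(+1)^2·(-1)^3 = -1.
v=5: a=5^-3·(≡3), b=5^0·(≡3) mod 5; (3|5)=-1, (3|5)=-1; (−1)^{-3·0·2}·(-1)^0·(-1)^-3 = -1.
v=19: a=19^2·(≡17), b=19^1·(≡17) mod 19; (17|19)=+1, (17|19)=+1; (−1)^{2·1·9}·(+1)^1·(+1)^2 = +1.
v=7: a=7^-6·(≡4), b=7^-4·(≡3) mod 7; (4|7)=+1, (3|7)=-1; (−1)^{-6·-4·3}·(+1)^-4·(-1)^-6 = +1.
v=41: a=41^3·(≡30), b=41^2·(≡23) mod 41; (30|41)=-1, (23|41)=+1; (−1)^{3·2·20}·(-1)^2·(+1)^3 = +1.
v=2: v_2(a)=28, v_2(b)=13; units ≡ 3, 7 (mod 8); ε·ε+αω+βω = 1·1+28·0+13·1 ≡ 0  ⇒  (a,b)_2 = +1.
v=29: a=29^2·(≡13), b=29^1·(≡13) mod 29; (13|29)=+1, (13|29)=+1; (−1)^{2·1·14}·(+1)^1·(+1)^2 = +1.
v=3: a=3^-4·(≡1), b=3^0·(≡1) mod 3; (1|3)=+1, (1|3)=+1; (−1)^{-4·0·1}·(+1)^0·(+1)^-4 = +1.
v=∞: -3485 < 0 and 1102 > 0  ⇒  (a,b)_∞ = +1.
v=11: a=11^8·(≡8), b=11^4·(≡6) mod 11; (8|11)=-1, (6|11)=-1; (−1)^{8·4·5}·(-1)^4·(-1)^8 = +1.
(-3485, 1102 / ℚ) ramifies at {5, 17}: a division algebra.

[5, 17]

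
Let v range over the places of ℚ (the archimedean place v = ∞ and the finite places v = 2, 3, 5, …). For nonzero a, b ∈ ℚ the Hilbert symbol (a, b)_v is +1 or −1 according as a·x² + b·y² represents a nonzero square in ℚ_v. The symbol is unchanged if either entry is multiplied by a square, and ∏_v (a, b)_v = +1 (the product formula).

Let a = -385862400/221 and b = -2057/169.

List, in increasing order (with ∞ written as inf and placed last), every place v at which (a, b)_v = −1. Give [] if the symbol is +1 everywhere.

[29, inf]

(a, b) ≡ (-1480479, -17) mod (ℚ^×)²; places V = {2, 3, 5, 7, 11, 13, 17, 29, ∞}.
(a,b)_17: α=-1, u≡1; β=1, v≡2 (mod 17); (1|17)=+1, (2|17)=+1; sign (−1)^0·+1^1·+1^-1 = +1.
(a,b)_5: α=2, u≡4; β=0, v≡2 (mod 5); (4|5)=+1, (2|5)=-1; sign (−1)^0·+1^0·-1^2 = +1.
(a,b)_11: α=1, u≡6; β=2, v≡4 (mod 11); (6|11)=-1, (4|11)=+1; sign (−1)^0·-1^2·+1^1 = +1.
(a,b)_2: α=8, β=0; u≡1, v≡7 (mod 8); ε(u)ε(v)=0·1, αω(v)=8·0, βω(u)=0·0; sum ≡ 0  ⇒  +1.
(a,b)_7: α=1, u≡2; β=0, v≡1 (mod 7); (2|7)=+1, (1|7)=+1; sign (−1)^0·+1^0·+1^1 = +1.
(a,b)_3: α=3, u≡1; β=0, v≡1 (mod 3); (1|3)=+1, (1|3)=+1; sign (−1)^0·+1^0·+1^3 = +1.
(a,b)_29: α=1, u≡10; β=0, v≡17 (mod 29); (10|29)=-1, (17|29)=-1; sign (−1)^0·-1^0·-1^1 = -1.
(a,b)_13: α=-1, u≡3; β=-2, v≡10 (mod 13); (3|13)=+1, (10|13)=+1; sign (−1)^0·+1^-2·+1^-1 = +1.
(a,b)_∞: sgn(-1480479)=−, sgn(-17)=−, so -1.
(-1480479, -17 / ℚ) ramifies at {29, ∞}: a division algebra.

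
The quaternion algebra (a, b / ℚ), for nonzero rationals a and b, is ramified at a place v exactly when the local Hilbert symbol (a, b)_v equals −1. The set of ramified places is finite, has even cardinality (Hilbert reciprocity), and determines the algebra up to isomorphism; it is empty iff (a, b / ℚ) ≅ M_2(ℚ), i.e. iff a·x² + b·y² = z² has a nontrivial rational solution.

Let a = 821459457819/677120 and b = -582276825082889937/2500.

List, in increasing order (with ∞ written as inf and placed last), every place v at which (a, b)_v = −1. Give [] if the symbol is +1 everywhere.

[2, 5, 7, 11]

(a, b) ≡ (55, -273) mod (ℚ^×)²; places V = {2, 3, 5, 7, 11, 13, 23, ∞}.
(a,b)_13: α=4, u≡1; β=9, v≡2 (mod 13); (1|13)=+1, (2|13)=-1; sign (−1)^0·+1^9·-1^4 = +1.
(a,b)_2: α=-8, β=-2; u≡7, v≡7 (mod 8); ε(u)ε(v)=1·1, αω(v)=-8·0, βω(u)=-2·0; sum ≡ 1  ⇒  -1.
(a,b)_11: α=3, u≡9; β=2, v≡10 (mod 11); (9|11)=+1, (10|11)=-1; sign (−1)^0·+1^2·-1^3 = -1.
(a,b)_3: α=2, u≡1; β=3, v≡2 (mod 3); (1|3)=+1, (2|3)=-1; sign (−1)^0·+1^3·-1^2 = +1.
(a,b)_∞: sgn(55)=+, sgn(-273)=−, so +1.
(a,b)_7: α=4, u≡3; β=5, v≡5 (mod 7); (3|7)=-1, (5|7)=-1; sign (−1)^0·-1^5·-1^4 = -1.
(a,b)_5: α=-1, u≡1; β=-4, v≡2 (mod 5); (1|5)=+1, (2|5)=-1; sign (−1)^0·+1^-4·-1^-1 = -1.
(a,b)_23: α=-2, u≡12; β=0, v≡4 (mod 23); (12|23)=+1, (4|23)=+1; sign (−1)^0·+1^0·+1^-2 = +1.
Ram(55, -273) = {2, 5, 7, 11}; no ℚ_2-point on the conic.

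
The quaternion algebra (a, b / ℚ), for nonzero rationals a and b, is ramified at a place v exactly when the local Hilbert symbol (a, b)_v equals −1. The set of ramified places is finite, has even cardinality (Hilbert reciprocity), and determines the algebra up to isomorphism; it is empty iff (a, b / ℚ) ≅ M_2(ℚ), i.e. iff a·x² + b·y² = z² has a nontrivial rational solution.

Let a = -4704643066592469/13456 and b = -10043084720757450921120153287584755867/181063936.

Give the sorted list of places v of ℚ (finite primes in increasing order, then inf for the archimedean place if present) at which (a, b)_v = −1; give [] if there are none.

(a, b) ≡ (-112075509, -453747) mod (ℚ^×)²; places V = {2, 3, 7, 11, 13, 17, 19, 29, 31, 41, ∞}.
(a,b)_29: α=-2, u≡14; β=-4, v≡4 (mod 29); (14|29)=-1, (4|29)=+1; sign (−1)^0·-1^-4·+1^-2 = +1.
(a,b)_2: α=-4, β=-8; u≡3, v≡5 (mod 8); ε(u)ε(v)=1·0, αω(v)=-4·1, βω(u)=-8·1; sum ≡ 0  ⇒  +1.
(a,b)_41: α=1, u≡26; β=3, v≡19 (mod 41); (26|41)=-1, (19|41)=-1; sign (−1)^0·-1^3·-1^1 = +1.
(a,b)_11: α=2, u≡4; β=4, v≡4 (mod 11); (4|11)=+1, (4|11)=+1; sign (−1)^0·+1^4·+1^2 = +1.
(a,b)_7: α=1, u≡5; β=3, v≡3 (mod 7); (5|7)=-1, (3|7)=-1; sign (−1)^1·-1^3·-1^1 = -1.
(a,b)_17: α=1, u≡13; β=3, v≡1 (mod 17); (13|17)=+1, (1|17)=+1; sign (−1)^0·+1^3·+1^1 = +1.
(a,b)_3: α=1, u≡2; β=3, v≡2 (mod 3); (2|3)=-1, (2|3)=-1; sign (−1)^1·-1^3·-1^1 = -1.
(a,b)_31: α=3, u≡5; β=7, v≡30 (mod 31); (5|31)=+1, (30|31)=-1; sign (−1)^1·+1^7·-1^3 = +1.
(a,b)_19: α=3, u≡12; β=6, v≡7 (mod 19); (12|19)=-1, (7|19)=+1; sign (−1)^0·-1^6·+1^3 = +1.
(a,b)_13: α=1, u≡9; β=2, v≡2 (mod 13); (9|13)=+1, (2|13)=-1; sign (−1)^0·+1^2·-1^1 = -1.
(a,b)_∞: sgn(-112075509)=−, sgn(-453747)=−, so -1.
Ram(-112075509, -453747) = {3, 7, 13, ∞}; no ℚ_3-point on the conic.

[3, 7, 13, inf]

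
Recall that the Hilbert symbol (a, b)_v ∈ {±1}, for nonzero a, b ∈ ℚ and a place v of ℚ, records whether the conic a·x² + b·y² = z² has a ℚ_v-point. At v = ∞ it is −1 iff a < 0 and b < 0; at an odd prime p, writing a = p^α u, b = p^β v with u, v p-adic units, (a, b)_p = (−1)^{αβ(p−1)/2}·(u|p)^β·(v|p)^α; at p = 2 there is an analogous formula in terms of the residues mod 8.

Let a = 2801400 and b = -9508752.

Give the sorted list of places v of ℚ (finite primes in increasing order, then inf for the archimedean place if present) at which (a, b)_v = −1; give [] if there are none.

[2, 7, 11, 29]

Mod squares: a ≡ 28014, b ≡ -7337. Check v ∈ {∞, 2, 3, 5, 7, 11, 23, 29}.
v=7: a=7^1·(≡3), b=7^0·(≡6) mod 7; (3|7)=-1, (6|7)=-1; (−1)^{1·0·3}·(-1)^0·(-1)^1 = -1.
v=2: v_2(a)=3, v_2(b)=4; units ≡ 7, 7 (mod 8); ε·ε+αω+βω = 1·1+3·0+4·0 ≡ 1  ⇒  (a,b)_2 = -1.
v=23: a=23^1·(≡15), b=23^1·(≡1) mod 23; (15|23)=-1, (1|23)=+1; (−1)^{1·1·11}·(-1)^1·(+1)^1 = +1.
v=5: a=5^2·(≡1), b=5^0·(≡3) mod 5; (1|5)=+1, (3|5)=-1; (−1)^{2·0·2}·(+1)^0·(-1)^2 = +1.
v=29: a=29^1·(≡1), b=29^1·(≡15) mod 29; (1|29)=+1, (15|29)=-1; (−1)^{1·1·14}·(+1)^1·(-1)^1 = -1.
v=11: a=11^0·(≡8), b=11^1·(≡3) mod 11; (8|11)=-1, (3|11)=+1; (−1)^{0·1·5}·(-1)^1·(+1)^0 = -1.
v=∞: 28014 > 0 and -7337 < 0  ⇒  (a,b)_∞ = +1.
v=3: a=3^1·(≡2), b=3^4·(≡1) mod 3; (2|3)=-1, (1|3)=+1; (−1)^{1·4·1}·(-1)^4·(+1)^1 = +1.
Ram(28014, -7337) = {2, 7, 11, 29}; no ℚ_2-point on the conic.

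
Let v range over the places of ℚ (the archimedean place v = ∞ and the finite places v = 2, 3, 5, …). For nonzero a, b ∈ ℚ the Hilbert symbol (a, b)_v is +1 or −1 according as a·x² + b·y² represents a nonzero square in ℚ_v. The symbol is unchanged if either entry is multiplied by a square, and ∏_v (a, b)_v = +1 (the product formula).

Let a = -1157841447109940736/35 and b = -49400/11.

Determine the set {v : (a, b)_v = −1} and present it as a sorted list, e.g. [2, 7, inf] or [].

[7, 11, 17, inf]

Mod squares: a ≡ -13090, b ≡ -5434. Check v ∈ {∞, 2, 3, 5, 7, 11, 13, 17, 19}.
v=11: a=11^1·(≡1), b=11^-1·(≡1) mod 11; (1|11)=+1, (1|11)=+1; (−1)^{1·-1·5}·(+1)^-1·(+1)^1 = -1.
v=13: a=13^4·(≡12), b=13^1·(≡2) mod 13; (12|13)=+1, (2|13)=-1; (−1)^{4·1·6}·(+1)^1·(-1)^4 = +1.
v=3: a=3^2·(≡2), b=3^0·(≡2) mod 3; (2|3)=-1, (2|3)=-1; (−1)^{2·0·1}·(-1)^0·(-1)^2 = +1.
v=17: a=17^1·(≡10), b=17^0·(≡11) mod 17; (10|17)=-1, (11|17)=-1; (−1)^{1·0·8}·(-1)^0·(-1)^1 = -1.
v=2: v_2(a)=9, v_2(b)=3; units ≡ 7, 3 (mod 8); ε·ε+αω+βω = 1·1+9·1+3·0 ≡ 0  ⇒  (a,b)_2 = +1.
v=5: a=5^-1·(≡2), b=5^2·(≡4) mod 5; (2|5)=-1, (4|5)=+1; (−1)^{-1·2·2}·(-1)^2·(+1)^-1 = +1.
v=∞: -13090 < 0 and -5434 < 0  ⇒  (a,b)_∞ = -1.
v=19: a=19^6·(≡17), b=19^1·(≡2) mod 19; (17|19)=+1, (2|19)=-1; (−1)^{6·1·9}·(+1)^1·(-1)^6 = +1.
v=7: a=7^-1·(≡5), b=7^0·(≡5) mod 7; (5|7)=-1, (5|7)=-1; (−1)^{-1·0·3}·(-1)^0·(-1)^-1 = -1.
(-13090, -5434 / ℚ) ramifies at {7, 11, 17, ∞}: a division algebra.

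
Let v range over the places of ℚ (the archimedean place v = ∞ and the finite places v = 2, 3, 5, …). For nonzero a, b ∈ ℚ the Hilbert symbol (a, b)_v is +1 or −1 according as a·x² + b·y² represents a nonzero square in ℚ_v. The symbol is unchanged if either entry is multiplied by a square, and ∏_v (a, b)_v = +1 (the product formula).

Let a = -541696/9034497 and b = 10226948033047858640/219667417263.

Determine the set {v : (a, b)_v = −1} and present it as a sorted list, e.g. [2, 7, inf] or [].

[2, 5, 17, 19]

(a, b) ≡ (-17, 124355) mod (ℚ^×)²; places V = {2, 3, 5, 7, 11, 17, 19, 23, 29, ∞}.
(a,b)_2: α=10, β=4; u≡7, v≡3 (mod 8); ε(u)ε(v)=1·1, αω(v)=10·1, βω(u)=4·0; sum ≡ 1  ⇒  -1.
(a,b)_17: α=-1, u≡15; β=3, v≡5 (mod 17); (15|17)=+1, (5|17)=-1; sign (−1)^0·+1^3·-1^-1 = -1.
(a,b)_11: α=0, u≡1; β=1, v≡6 (mod 11); (1|11)=+1, (6|11)=-1; sign (−1)^0·+1^1·-1^0 = +1.
(a,b)_5: α=0, u≡2; β=1, v≡1 (mod 5); (2|5)=-1, (1|5)=+1; sign (−1)^0·-1^1·+1^0 = -1.
(a,b)_19: α=0, u≡2; β=1, v≡6 (mod 19); (2|19)=-1, (6|19)=+1; sign (−1)^0·-1^1·+1^0 = -1.
(a,b)_3: α=-12, u≡1; β=-22, v≡2 (mod 3); (1|3)=+1, (2|3)=-1; sign (−1)^0·+1^-22·-1^-12 = +1.
(a,b)_29: α=0, u≡18; β=2, v≡19 (mod 29); (18|29)=-1, (19|29)=-1; sign (−1)^0·-1^2·-1^0 = +1.
(a,b)_7: α=0, u≡2; β=-1, v≡6 (mod 7); (2|7)=+1, (6|7)=-1; sign (−1)^0·+1^-1·-1^0 = +1.
(a,b)_23: α=2, u≡16; β=6, v≡20 (mod 23); (16|23)=+1, (20|23)=-1; sign (−1)^0·+1^6·-1^2 = +1.
(a,b)_∞: sgn(-17)=−, sgn(124355)=+, so +1.
|Ram(-17, 124355)| = 4, even; anisotropic at {2, 5, 17, 19}.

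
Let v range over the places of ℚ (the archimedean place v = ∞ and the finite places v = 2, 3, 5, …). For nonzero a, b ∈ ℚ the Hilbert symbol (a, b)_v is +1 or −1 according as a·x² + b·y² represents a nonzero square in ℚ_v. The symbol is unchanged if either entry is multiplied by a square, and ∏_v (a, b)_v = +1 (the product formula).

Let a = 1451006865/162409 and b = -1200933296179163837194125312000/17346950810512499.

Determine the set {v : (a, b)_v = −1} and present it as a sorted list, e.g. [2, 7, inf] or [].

Mod squares: a ≡ 1265, b ≡ -230230. Check v ∈ {∞, 2, 3, 5, 7, 11, 13, 17, 23, 31, 43}.
v=17: a=17^2·(≡7), b=17^0·(≡1) mod 17; (7|17)=-1, (1|17)=+1; (−1)^{2·0·8}·(-1)^0·(+1)^2 = +1.
v=3: a=3^4·(≡2), b=3^14·(≡2) mod 3; (2|3)=-1, (2|3)=-1; (−1)^{4·14·1}·(-1)^14·(-1)^4 = +1.
v=13: a=13^-2·(≡4), b=13^1·(≡3) mod 13; (4|13)=+1, (3|13)=+1; (−1)^{-2·1·6}·(+1)^1·(+1)^-2 = +1.
v=2: v_2(a)=0, v_2(b)=17; units ≡ 1, 5 (mod 8); ε·ε+αω+βω = 0·0+0·1+17·0 ≡ 0  ⇒  (a,b)_2 = +1.
v=5: a=5^1·(≡2), b=5^3·(≡1) mod 5; (2|5)=-1, (1|5)=+1; (−1)^{1·3·2}·(-1)^3·(+1)^1 = -1.
v=7: a=7^2·(≡6), b=7^13·(≡6) mod 7; (6|7)=-1, (6|7)=-1; (−1)^{2·13·3}·(-1)^13·(-1)^2 = -1.
v=31: a=31^-2·(≡9), b=31^-8·(≡14) mod 31; (9|31)=+1, (14|31)=+1; (−1)^{-2·-8·15}·(+1)^-8·(+1)^-2 = +1.
v=43: a=43^0·(≡28), b=43^-2·(≡38) mod 43; (28|43)=-1, (38|43)=+1; (−1)^{0·-2·21}·(-1)^-2·(+1)^0 = +1.
v=11: a=11^1·(≡5), b=11^-1·(≡1) mod 11; (5|11)=+1, (1|11)=+1; (−1)^{1·-1·5}·(+1)^-1·(+1)^1 = -1.
v=23: a=23^1·(≡12), b=23^3·(≡4) mod 23; (12|23)=+1, (4|23)=+1; (−1)^{1·3·11}·(+1)^3·(+1)^1 = -1.
v=∞: 1265 > 0 and -230230 < 0  ⇒  (a,b)_∞ = +1.
|Ram(1265, -230230)| = 4, even; anisotropic at {5, 7, 11, 23}.

[5, 7, 11, 23]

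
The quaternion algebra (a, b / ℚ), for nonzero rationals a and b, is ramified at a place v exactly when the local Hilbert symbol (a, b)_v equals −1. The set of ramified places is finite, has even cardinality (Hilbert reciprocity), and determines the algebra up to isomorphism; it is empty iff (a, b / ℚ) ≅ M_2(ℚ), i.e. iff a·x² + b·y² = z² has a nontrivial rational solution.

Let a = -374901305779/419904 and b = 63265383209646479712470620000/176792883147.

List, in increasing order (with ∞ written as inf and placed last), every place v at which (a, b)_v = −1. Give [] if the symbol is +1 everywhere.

(a, b) ≡ (-1103011, 41106) mod (ℚ^×)²; places V = {2, 3, 5, 7, 11, 13, 17, 23, 31, 37, 53, ∞}.
(a,b)_∞: sgn(-1103011)=−, sgn(41106)=+, so +1.
(a,b)_17: α=1, u≡12; β=3, v≡9 (mod 17); (12|17)=-1, (9|17)=+1; sign (−1)^0·-1^3·+1^1 = -1.
(a,b)_13: α=1, u≡4; β=3, v≡9 (mod 13); (4|13)=+1, (9|13)=+1; sign (−1)^0·+1^3·+1^1 = +1.
(a,b)_2: α=-6, β=5; u≡5, v≡1 (mod 8); ε(u)ε(v)=0·0, αω(v)=-6·0, βω(u)=5·1; sum ≡ 1  ⇒  -1.
(a,b)_11: α=2, u≡1; β=4, v≡7 (mod 11); (1|11)=+1, (7|11)=-1; sign (−1)^0·+1^4·-1^2 = +1.
(a,b)_23: α=1, u≡15; β=4, v≡10 (mod 23); (15|23)=-1, (10|23)=-1; sign (−1)^0·-1^4·-1^1 = -1.
(a,b)_5: α=0, u≡4; β=4, v≡1 (mod 5); (4|5)=+1, (1|5)=+1; sign (−1)^0·+1^4·+1^0 = +1.
(a,b)_53: α=2, u≡28; β=0, v≡48 (mod 53); (28|53)=+1, (48|53)=-1; sign (−1)^0·+1^0·-1^2 = +1.
(a,b)_3: α=-8, u≡2; β=-17, v≡1 (mod 3); (2|3)=-1, (1|3)=+1; sign (−1)^0·-1^-17·+1^-8 = -1.
(a,b)_7: α=1, u≡1; β=4, v≡1 (mod 7); (1|7)=+1, (1|7)=+1; sign (−1)^0·+1^4·+1^1 = +1.
(a,b)_37: α=0, u≡36; β=-2, v≡34 (mod 37); (36|37)=+1, (34|37)=+1; sign (−1)^0·+1^-2·+1^0 = +1.
(a,b)_31: α=1, u≡28; β=3, v≡12 (mod 31); (28|31)=+1, (12|31)=-1; sign (−1)^1·+1^3·-1^1 = +1.
Ram(-1103011, 41106) = {2, 3, 17, 23}; no ℚ_2-point on the conic.

[2, 3, 17, 23]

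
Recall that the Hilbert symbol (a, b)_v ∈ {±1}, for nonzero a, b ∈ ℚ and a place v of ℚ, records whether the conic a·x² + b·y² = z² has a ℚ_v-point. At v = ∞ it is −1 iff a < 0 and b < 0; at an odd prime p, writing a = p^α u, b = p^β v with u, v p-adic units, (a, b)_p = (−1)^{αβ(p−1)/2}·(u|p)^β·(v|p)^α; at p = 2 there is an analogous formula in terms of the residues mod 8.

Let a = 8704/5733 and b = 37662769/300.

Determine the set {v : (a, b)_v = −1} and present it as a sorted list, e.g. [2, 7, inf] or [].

(a, b) ≡ (442, 3) mod (ℚ^×)²; places V = {2, 3, 5, 7, 13, 17, 19, ∞}.
(a,b)_17: α=1, u≡9; β=2, v≡3 (mod 17); (9|17)=+1, (3|17)=-1; sign (−1)^0·+1^2·-1^1 = -1.
(a,b)_7: α=-2, u≡2; β=0, v≡3 (mod 7); (2|7)=+1, (3|7)=-1; sign (−1)^0·+1^0·-1^-2 = +1.
(a,b)_3: α=-2, u≡1; β=-1, v≡1 (mod 3); (1|3)=+1, (1|3)=+1; sign (−1)^0·+1^-1·+1^-2 = +1.
(a,b)_19: α=0, u≡11; β=4, v≡18 (mod 19); (11|19)=+1, (18|19)=-1; sign (−1)^0·+1^4·-1^0 = +1.
(a,b)_13: α=-1, u≡6; β=0, v≡1 (mod 13); (6|13)=-1, (1|13)=+1; sign (−1)^0·-1^0·+1^-1 = +1.
(a,b)_∞: sgn(442)=+, sgn(3)=+, so +1.
(a,b)_2: α=9, β=-2; u≡5, v≡3 (mod 8); ε(u)ε(v)=0·1, αω(v)=9·1, βω(u)=-2·1; sum ≡ 1  ⇒  -1.
(a,b)_5: α=0, u≡3; β=-2, v≡2 (mod 5); (3|5)=-1, (2|5)=-1; sign (−1)^0·-1^-2·-1^0 = +1.
Ram(442, 3) = {2, 17}; no ℚ_2-point on the conic.

[2, 17]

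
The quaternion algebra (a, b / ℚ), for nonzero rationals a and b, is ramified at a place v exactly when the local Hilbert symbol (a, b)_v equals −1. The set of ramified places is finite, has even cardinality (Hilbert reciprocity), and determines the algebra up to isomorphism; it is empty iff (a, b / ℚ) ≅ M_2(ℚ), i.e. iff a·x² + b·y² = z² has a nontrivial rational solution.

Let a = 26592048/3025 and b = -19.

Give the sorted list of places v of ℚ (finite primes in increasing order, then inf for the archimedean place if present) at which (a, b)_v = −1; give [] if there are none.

[31, 37]

Mod squares: a ≡ 184667, b ≡ -19. Check v ∈ {∞, 2, 3, 5, 7, 11, 19, 23, 31, 37}.
v=31: a=31^1·(≡9), b=31^0·(≡12) mod 31; (9|31)=+1, (12|31)=-1; (−1)^{1·0·15}·(+1)^0·(-1)^1 = -1.
v=7: a=7^1·(≡6), b=7^0·(≡2) mod 7; (6|7)=-1, (2|7)=+1; (−1)^{1·0·3}·(-1)^0·(+1)^1 = +1.
v=19: a=19^0·(≡7), b=19^1·(≡18) mod 19; (7|19)=+1, (18|19)=-1; (−1)^{0·1·9}·(+1)^1·(-1)^0 = +1.
v=23: a=23^1·(≡1), b=23^0·(≡4) mod 23; (1|23)=+1, (4|23)=+1; (−1)^{1·0·11}·(+1)^0·(+1)^1 = +1.
v=2: v_2(a)=4, v_2(b)=0; units ≡ 3, 5 (mod 8); ε·ε+αω+βω = 1·0+4·1+0·1 ≡ 0  ⇒  (a,b)_2 = +1.
v=∞: 184667 > 0 and -19 < 0  ⇒  (a,b)_∞ = +1.
v=11: a=11^-2·(≡7), b=11^0·(≡3) mod 11; (7|11)=-1, (3|11)=+1; (−1)^{-2·0·5}·(-1)^0·(+1)^-2 = +1.
v=37: a=37^1·(≡27), b=37^0·(≡18) mod 37; (27|37)=+1, (18|37)=-1; (−1)^{1·0·18}·(+1)^0·(-1)^1 = -1.
v=3: a=3^2·(≡2), b=3^0·(≡2) mod 3; (2|3)=-1, (2|3)=-1; (−1)^{2·0·1}·(-1)^0·(-1)^2 = +1.
v=5: a=5^-2·(≡3), b=5^0·(≡1) mod 5; (3|5)=-1, (1|5)=+1; (−1)^{-2·0·2}·(-1)^0·(+1)^-2 = +1.
Ram(184667, -19) = {31, 37}; no ℚ_31-point on the conic.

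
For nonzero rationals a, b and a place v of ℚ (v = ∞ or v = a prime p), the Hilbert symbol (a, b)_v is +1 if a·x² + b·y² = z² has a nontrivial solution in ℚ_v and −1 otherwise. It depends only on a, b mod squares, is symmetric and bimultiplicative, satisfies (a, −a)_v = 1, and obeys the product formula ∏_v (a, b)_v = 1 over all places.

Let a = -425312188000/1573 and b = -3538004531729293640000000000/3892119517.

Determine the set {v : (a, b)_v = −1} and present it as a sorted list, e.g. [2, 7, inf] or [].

Mod squares: a ≡ -13822646110, b ≡ -29393. Check v ∈ {∞, 2, 5, 7, 11, 13, 17, 19, 31, 37, 41}.
v=5: a=5^3·(≡2), b=5^10·(≡2) mod 5; (2|5)=-1, (2|5)=-1; (−1)^{3·10·2}·(-1)^10·(-1)^3 = -1.
v=13: a=13^-1·(≡7), b=13^-3·(≡12) mod 13; (7|13)=-1, (12|13)=+1; (−1)^{-1·-3·6}·(-1)^-3·(+1)^-1 = -1.
v=37: a=37^1·(≡28), b=37^2·(≡20) mod 37; (28|37)=+1, (20|37)=-1; (−1)^{1·2·18}·(+1)^2·(-1)^1 = -1.
v=∞: -13822646110 < 0 and -29393 < 0  ⇒  (a,b)_∞ = -1.
v=2: v_2(a)=5, v_2(b)=12; units ≡ 1, 7 (mod 8); ε·ε+αω+βω = 0·1+5·0+12·0 ≡ 0  ⇒  (a,b)_2 = +1.
v=19: a=19^1·(≡6), b=19^3·(≡5) mod 19; (6|19)=+1, (5|19)=+1; (−1)^{1·3·9}·(+1)^3·(+1)^1 = -1.
v=11: a=11^-2·(≡2), b=11^-6·(≡10) mod 11; (2|11)=-1, (10|11)=-1; (−1)^{-2·-6·5}·(-1)^-6·(-1)^-2 = +1.
v=7: a=7^1·(≡5), b=7^3·(≡1) mod 7; (5|7)=-1, (1|7)=+1; (−1)^{1·3·3}·(-1)^3·(+1)^1 = +1.
v=41: a=41^1·(≡1), b=41^2·(≡33) mod 41; (1|41)=+1, (33|41)=+1; (−1)^{1·2·20}·(+1)^2·(+1)^1 = +1.
v=31: a=31^1·(≡16), b=31^2·(≡27) mod 31; (16|31)=+1, (27|31)=-1; (−1)^{1·2·15}·(+1)^2·(-1)^1 = -1.
v=17: a=17^1·(≡14), b=17^1·(≡3) mod 17; (14|17)=-1, (3|17)=-1; (−1)^{1·1·8}·(-1)^1·(-1)^1 = +1.
|Ram(-13822646110, -29393)| = 6, even; anisotropic at {5, 13, 19, 31, 37, ∞}.

[5, 13, 19, 31, 37, inf]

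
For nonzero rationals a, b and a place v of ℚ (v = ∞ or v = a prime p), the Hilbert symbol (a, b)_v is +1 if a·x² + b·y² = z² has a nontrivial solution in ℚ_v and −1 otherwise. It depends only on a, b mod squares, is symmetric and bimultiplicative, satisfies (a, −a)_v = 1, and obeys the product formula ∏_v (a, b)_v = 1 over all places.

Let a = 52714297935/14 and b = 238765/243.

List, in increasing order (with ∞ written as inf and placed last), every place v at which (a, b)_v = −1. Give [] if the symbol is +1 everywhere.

(a, b) ≡ (101010, 255) mod (ℚ^×)²; places V = {2, 3, 5, 7, 13, 17, 37, 53, ∞}.
(a,b)_17: α=2, u≡1; β=1, v≡4 (mod 17); (1|17)=+1, (4|17)=+1; sign (−1)^0·+1^1·+1^2 = +1.
(a,b)_3: α=3, u≡1; β=-5, v≡1 (mod 3); (1|3)=+1, (1|3)=+1; sign (−1)^1·+1^-5·+1^3 = -1.
(a,b)_∞: sgn(101010)=+, sgn(255)=+, so +1.
(a,b)_37: α=1, u≡24; β=0, v≡9 (mod 37); (24|37)=-1, (9|37)=+1; sign (−1)^0·-1^0·+1^1 = +1.
(a,b)_7: α=-1, u≡6; β=0, v≡6 (mod 7); (6|7)=-1, (6|7)=-1; sign (−1)^0·-1^0·-1^-1 = -1.
(a,b)_53: α=2, u≡2; β=2, v≡13 (mod 53); (2|53)=-1, (13|53)=+1; sign (−1)^0·-1^2·+1^2 = +1.
(a,b)_2: α=-1, β=0; u≡1, v≡7 (mod 8); ε(u)ε(v)=0·1, αω(v)=-1·0, βω(u)=0·0; sum ≡ 0  ⇒  +1.
(a,b)_5: α=1, u≡3; β=1, v≡1 (mod 5); (3|5)=-1, (1|5)=+1; sign (−1)^0·-1^1·+1^1 = -1.
(a,b)_13: α=1, u≡9; β=0, v≡8 (mod 13); (9|13)=+1, (8|13)=-1; sign (−1)^0·+1^0·-1^1 = -1.
(101010, 255 / ℚ) ramifies at {3, 5, 7, 13}: a division algebra.

[3, 5, 7, 13]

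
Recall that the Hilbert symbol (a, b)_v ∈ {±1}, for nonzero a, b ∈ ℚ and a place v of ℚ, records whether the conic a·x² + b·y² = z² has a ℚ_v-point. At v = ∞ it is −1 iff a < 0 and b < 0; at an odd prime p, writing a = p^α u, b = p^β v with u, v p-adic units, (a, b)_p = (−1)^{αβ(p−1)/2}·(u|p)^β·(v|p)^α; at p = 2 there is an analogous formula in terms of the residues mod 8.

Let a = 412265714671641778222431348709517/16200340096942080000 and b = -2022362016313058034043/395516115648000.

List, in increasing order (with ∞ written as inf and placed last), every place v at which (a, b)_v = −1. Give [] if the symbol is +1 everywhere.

Mod squares: a ≡ 18879, b ≡ -12090. Check v ∈ {∞, 2, 3, 5, 7, 11, 13, 17, 29, 31, 41, 47}.
v=5: a=5^-4·(≡4), b=5^-3·(≡3) mod 5; (4|5)=+1, (3|5)=-1; (−1)^{-4·-3·2}·(+1)^-3·(-1)^-4 = +1.
v=13: a=13^2·(≡4), b=13^1·(≡8) mod 13; (4|13)=+1, (8|13)=-1; (−1)^{2·1·6}·(+1)^1·(-1)^2 = +1.
v=41: a=41^-4·(≡29), b=41^-4·(≡23) mod 41; (29|41)=-1, (23|41)=+1; (−1)^{-4·-4·20}·(-1)^-4·(+1)^-4 = +1.
v=7: a=7^1·(≡2), b=7^0·(≡3) mod 7; (2|7)=+1, (3|7)=-1; (−1)^{1·0·3}·(+1)^0·(-1)^1 = -1.
v=29: a=29^3·(≡5), b=29^2·(≡18) mod 29; (5|29)=+1, (18|29)=-1; (−1)^{3·2·14}·(+1)^2·(-1)^3 = -1.
v=31: a=31^1·(≡8), b=31^1·(≡21) mod 31; (8|31)=+1, (21|31)=-1; (−1)^{1·1·15}·(+1)^1·(-1)^1 = +1.
v=3: a=3^-7·(≡2), b=3^-7·(≡2) mod 3; (2|3)=-1, (2|3)=-1; (−1)^{-7·-7·1}·(-1)^-7·(-1)^-7 = -1.
v=11: a=11^6·(≡4), b=11^4·(≡10) mod 11; (4|11)=+1, (10|11)=-1; (−1)^{6·4·5}·(+1)^4·(-1)^6 = +1.
v=47: a=47^6·(≡28), b=47^4·(≡2) mod 47; (28|47)=+1, (2|47)=+1; (−1)^{6·4·23}·(+1)^4·(+1)^6 = +1.
v=∞: 18879 > 0 and -12090 < 0  ⇒  (a,b)_∞ = +1.
v=17: a=17^6·(≡8), b=17^4·(≡7) mod 17; (8|17)=+1, (7|17)=-1; (−1)^{6·4·8}·(+1)^4·(-1)^6 = +1.
v=2: v_2(a)=-22, v_2(b)=-9; units ≡ 7, 3 (mod 8); ε·ε+αω+βω = 1·1+-22·1+-9·0 ≡ 1  ⇒  (a,b)_2 = -1.
Ram(18879, -12090) = {2, 3, 7, 29}; no ℚ_2-point on the conic.

[2, 3, 7, 29]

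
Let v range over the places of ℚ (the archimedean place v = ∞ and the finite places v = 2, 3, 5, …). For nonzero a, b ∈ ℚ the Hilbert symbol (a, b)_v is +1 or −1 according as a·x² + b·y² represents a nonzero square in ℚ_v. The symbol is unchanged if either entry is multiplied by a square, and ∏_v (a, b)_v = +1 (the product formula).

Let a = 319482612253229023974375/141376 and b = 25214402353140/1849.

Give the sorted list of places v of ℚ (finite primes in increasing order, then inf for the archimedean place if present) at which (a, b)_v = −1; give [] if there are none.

[3, 7, 13, 17]

(a, b) ≡ (6279, 17765) mod (ℚ^×)²; places V = {2, 3, 5, 7, 11, 13, 17, 19, 23, 43, 47, ∞}.
(a,b)_43: α=0, u≡35; β=-2, v≡1 (mod 43); (35|43)=+1, (1|43)=+1; sign (−1)^0·+1^-2·+1^0 = +1.
(a,b)_19: α=0, u≡7; β=1, v≡6 (mod 19); (7|19)=+1, (6|19)=+1; sign (−1)^0·+1^1·+1^0 = +1.
(a,b)_13: α=3, u≡2; β=2, v≡11 (mod 13); (2|13)=-1, (11|13)=-1; sign (−1)^0·-1^2·-1^3 = -1.
(a,b)_11: α=2, u≡1; β=1, v≡9 (mod 11); (1|11)=+1, (9|11)=+1; sign (−1)^0·+1^1·+1^2 = +1.
(a,b)_7: α=3, u≡1; β=2, v≡6 (mod 7); (1|7)=+1, (6|7)=-1; sign (−1)^0·+1^2·-1^3 = -1.
(a,b)_2: α=-6, β=2; u≡7, v≡5 (mod 8); ε(u)ε(v)=1·0, αω(v)=-6·1, βω(u)=2·0; sum ≡ 0  ⇒  +1.
(a,b)_3: α=13, u≡2; β=4, v≡2 (mod 3); (2|3)=-1, (2|3)=-1; sign (−1)^0·-1^4·-1^13 = -1.
(a,b)_23: α=3, u≡5; β=2, v≡2 (mod 23); (5|23)=-1, (2|23)=+1; sign (−1)^0·-1^2·+1^3 = +1.
(a,b)_47: α=-2, u≡42; β=0, v≡22 (mod 47); (42|47)=+1, (22|47)=-1; sign (−1)^0·+1^0·-1^-2 = +1.
(a,b)_5: α=4, u≡4; β=1, v≡2 (mod 5); (4|5)=+1, (2|5)=-1; sign (−1)^0·+1^1·-1^4 = +1.
(a,b)_17: α=2, u≡12; β=1, v≡9 (mod 17); (12|17)=-1, (9|17)=+1; sign (−1)^0·-1^1·+1^2 = -1.
(a,b)_∞: sgn(6279)=+, sgn(17765)=+, so +1.
(6279, 17765 / ℚ) ramifies at {3, 7, 13, 17}: a division algebra.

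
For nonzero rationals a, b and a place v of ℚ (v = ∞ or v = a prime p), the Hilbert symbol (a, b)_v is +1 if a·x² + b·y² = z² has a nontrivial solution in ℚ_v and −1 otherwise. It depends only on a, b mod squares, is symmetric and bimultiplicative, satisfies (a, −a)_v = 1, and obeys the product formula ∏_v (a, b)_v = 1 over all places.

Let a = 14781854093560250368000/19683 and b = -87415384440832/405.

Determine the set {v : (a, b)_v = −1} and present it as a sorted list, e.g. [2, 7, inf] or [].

Mod squares: a ≡ 14790, b ≡ -35. Check v ∈ {∞, 2, 3, 5, 7, 17, 29}.
v=29: a=29^3·(≡18), b=29^2·(≡28) mod 29; (18|29)=-1, (28|29)=+1; (−1)^{3·2·14}·(-1)^2·(+1)^3 = +1.
v=∞: 14790 > 0 and -35 < 0  ⇒  (a,b)_∞ = +1.
v=5: a=5^3·(≡3), b=5^-1·(≡3) mod 5; (3|5)=-1, (3|5)=-1; (−1)^{3·-1·2}·(-1)^-1·(-1)^3 = +1.
v=2: v_2(a)=23, v_2(b)=20; units ≡ 3, 5 (mod 8); ε·ε+αω+βω = 1·0+23·1+20·1 ≡ 1  ⇒  (a,b)_2 = -1.
v=17: a=17^3·(≡3), b=17^2·(≡9) mod 17; (3|17)=-1, (9|17)=+1; (−1)^{3·2·8}·(-1)^2·(+1)^3 = +1.
v=3: a=3^-9·(≡1), b=3^-4·(≡1) mod 3; (1|3)=+1, (1|3)=+1; (−1)^{-9·-4·1}·(+1)^-4·(+1)^-9 = +1.
v=7: a=7^6·(≡3), b=7^3·(≡1) mod 7; (3|7)=-1, (1|7)=+1; (−1)^{6·3·3}·(-1)^3·(+1)^6 = -1.
Ram(14790, -35) = {2, 7}; no ℚ_2-point on the conic.

[2, 7]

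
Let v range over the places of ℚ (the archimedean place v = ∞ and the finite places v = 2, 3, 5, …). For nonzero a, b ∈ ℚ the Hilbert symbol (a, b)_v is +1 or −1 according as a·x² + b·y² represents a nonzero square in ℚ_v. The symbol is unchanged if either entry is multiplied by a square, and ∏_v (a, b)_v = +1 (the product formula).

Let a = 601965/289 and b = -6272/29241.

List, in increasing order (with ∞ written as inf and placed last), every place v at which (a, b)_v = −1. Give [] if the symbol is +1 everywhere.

[2, 5, 7, 13]

Mod squares: a ≡ 1365, b ≡ -2. Check v ∈ {∞, 2, 3, 5, 7, 13, 17, 19}.
v=2: v_2(a)=0, v_2(b)=7; units ≡ 5, 7 (mod 8); ε·ε+αω+βω = 0·1+0·0+7·1 ≡ 1  ⇒  (a,b)_2 = -1.
v=19: a=19^0·(≡16), b=19^-2·(≡11) mod 19; (16|19)=+1, (11|19)=+1; (−1)^{0·-2·9}·(+1)^-2·(+1)^0 = +1.
v=5: a=5^1·(≡2), b=5^0·(≡3) mod 5; (2|5)=-1, (3|5)=-1; (−1)^{1·0·2}·(-1)^0·(-1)^1 = -1.
v=17: a=17^-2·(≡12), b=17^0·(≡1) mod 17; (12|17)=-1, (1|17)=+1; (−1)^{-2·0·8}·(-1)^0·(+1)^-2 = +1.
v=∞: 1365 > 0 and -2 < 0  ⇒  (a,b)_∞ = +1.
v=13: a=13^1·(≡4), b=13^0·(≡5) mod 13; (4|13)=+1, (5|13)=-1; (−1)^{1·0·6}·(+1)^0·(-1)^1 = -1.
v=3: a=3^3·(≡2), b=3^-4·(≡1) mod 3; (2|3)=-1, (1|3)=+1; (−1)^{3·-4·1}·(-1)^-4·(+1)^3 = +1.
v=7: a=7^3·(≡6), b=7^2·(≡6) mod 7; (6|7)=-1, (6|7)=-1; (−1)^{3·2·3}·(-1)^2·(-1)^3 = -1.
(1365, -2 / ℚ) ramifies at {2, 5, 7, 13}: a division algebra.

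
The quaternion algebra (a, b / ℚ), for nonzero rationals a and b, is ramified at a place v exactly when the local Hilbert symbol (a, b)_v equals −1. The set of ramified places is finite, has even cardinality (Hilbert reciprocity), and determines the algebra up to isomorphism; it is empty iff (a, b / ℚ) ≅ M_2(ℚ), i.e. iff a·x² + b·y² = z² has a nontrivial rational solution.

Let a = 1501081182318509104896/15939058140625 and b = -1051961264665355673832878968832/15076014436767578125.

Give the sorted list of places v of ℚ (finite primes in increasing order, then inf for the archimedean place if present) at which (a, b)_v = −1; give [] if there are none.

[2, 11, 13, 43]

Mod squares: a ≡ 319, b ≡ -6149. Check v ∈ {∞, 2, 3, 5, 7, 11, 13, 19, 29, 41, 43, 53}.
v=11: a=11^5·(≡10), b=11^7·(≡6) mod 11; (10|11)=-1, (6|11)=-1; (−1)^{5·7·5}·(-1)^7·(-1)^5 = -1.
v=5: a=5^-6·(≡1), b=5^-12·(≡1) mod 5; (1|5)=+1, (1|5)=+1; (−1)^{-6·-12·2}·(+1)^-12·(+1)^-6 = +1.
v=43: a=43^0·(≡22), b=43^3·(≡22) mod 43; (22|43)=-1, (22|43)=-1; (−1)^{0·3·21}·(-1)^3·(-1)^0 = -1.
v=2: v_2(a)=8, v_2(b)=12; units ≡ 7, 3 (mod 8); ε·ε+αω+βω = 1·1+8·1+12·0 ≡ 1  ⇒  (a,b)_2 = -1.
v=53: a=53^2·(≡1), b=53^0·(≡40) mod 53; (1|53)=+1, (40|53)=+1; (−1)^{2·0·26}·(+1)^0·(+1)^2 = +1.
v=19: a=19^-2·(≡13), b=19^0·(≡6) mod 19; (13|19)=-1, (6|19)=+1; (−1)^{-2·0·9}·(-1)^0·(+1)^-2 = +1.
v=29: a=29^3·(≡8), b=29^4·(≡9) mod 29; (8|29)=-1, (9|29)=+1; (−1)^{3·4·14}·(-1)^4·(+1)^3 = +1.
v=∞: 319 > 0 and -6149 < 0  ⇒  (a,b)_∞ = +1.
v=3: a=3^12·(≡1), b=3^14·(≡1) mod 3; (1|3)=+1, (1|3)=+1; (−1)^{12·14·1}·(+1)^14·(+1)^12 = +1.
v=13: a=13^0·(≡7), b=13^-1·(≡6) mod 13; (7|13)=-1, (6|13)=-1; (−1)^{0·-1·6}·(-1)^-1·(-1)^0 = -1.
v=7: a=7^0·(≡4), b=7^2·(≡1) mod 7; (4|7)=+1, (1|7)=+1; (−1)^{0·2·3}·(+1)^2·(+1)^0 = +1.
v=41: a=41^-4·(≡10), b=41^-6·(≡4) mod 41; (10|41)=+1, (4|41)=+1; (−1)^{-4·-6·20}·(+1)^-6·(+1)^-4 = +1.
(319, -6149 / ℚ) ramifies at {2, 11, 13, 43}: a division algebra.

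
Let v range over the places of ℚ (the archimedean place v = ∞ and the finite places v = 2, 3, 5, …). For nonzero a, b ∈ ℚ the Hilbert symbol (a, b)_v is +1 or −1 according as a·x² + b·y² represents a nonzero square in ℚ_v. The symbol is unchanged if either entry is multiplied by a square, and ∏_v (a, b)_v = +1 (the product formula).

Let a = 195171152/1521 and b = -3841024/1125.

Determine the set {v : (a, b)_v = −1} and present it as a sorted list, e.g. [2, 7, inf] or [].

(a, b) ≡ (12198197, -155) mod (ℚ^×)²; places V = {2, 3, 5, 11, 13, 17, 31, 37, 41, 43, ∞}.
(a,b)_17: α=1, u≡10; β=0, v≡8 (mod 17); (10|17)=-1, (8|17)=+1; sign (−1)^0·-1^0·+1^1 = +1.
(a,b)_11: α=1, u≡10; β=2, v≡8 (mod 11); (10|11)=-1, (8|11)=-1; sign (−1)^0·-1^2·-1^1 = -1.
(a,b)_43: α=1, u≡8; β=0, v≡36 (mod 43); (8|43)=-1, (36|43)=+1; sign (−1)^0·-1^0·+1^1 = +1.
(a,b)_2: α=4, β=10; u≡5, v≡5 (mod 8); ε(u)ε(v)=0·0, αω(v)=4·1, βω(u)=10·1; sum ≡ 0  ⇒  +1.
(a,b)_13: α=-2, u≡8; β=0, v≡3 (mod 13); (8|13)=-1, (3|13)=+1; sign (−1)^0·-1^0·+1^-2 = +1.
(a,b)_∞: sgn(12198197)=+, sgn(-155)=−, so +1.
(a,b)_31: α=0, u≡25; β=1, v≡21 (mod 31); (25|31)=+1, (21|31)=-1; sign (−1)^0·+1^1·-1^0 = +1.
(a,b)_3: α=-2, u≡2; β=-2, v≡1 (mod 3); (2|3)=-1, (1|3)=+1; sign (−1)^0·-1^-2·+1^-2 = +1.
(a,b)_41: α=1, u≡2; β=0, v≡33 (mod 41); (2|41)=+1, (33|41)=+1; sign (−1)^0·+1^0·+1^1 = +1.
(a,b)_37: α=1, u≡7; β=0, v≡26 (mod 37); (7|37)=+1, (26|37)=+1; sign (−1)^0·+1^0·+1^1 = +1.
(a,b)_5: α=0, u≡2; β=-3, v≡4 (mod 5); (2|5)=-1, (4|5)=+1; sign (−1)^0·-1^-3·+1^0 = -1.
|Ram(12198197, -155)| = 2, even; anisotropic at {5, 11}.

[5, 11]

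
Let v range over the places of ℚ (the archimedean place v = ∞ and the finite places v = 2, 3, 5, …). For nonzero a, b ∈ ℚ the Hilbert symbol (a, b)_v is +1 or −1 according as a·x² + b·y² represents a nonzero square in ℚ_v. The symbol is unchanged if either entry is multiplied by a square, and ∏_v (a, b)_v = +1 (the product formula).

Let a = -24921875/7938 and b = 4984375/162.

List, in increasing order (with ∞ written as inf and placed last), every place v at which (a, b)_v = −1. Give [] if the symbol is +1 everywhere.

Mod squares: a ≡ -3190, b ≡ 638. Check v ∈ {∞, 2, 3, 5, 7, 11, 29}.
v=3: a=3^-4·(≡2), b=3^-4·(≡2) mod 3; (2|3)=-1, (2|3)=-1; (−1)^{-4·-4·1}·(-1)^-4·(-1)^-4 = +1.
v=5: a=5^7·(≡2), b=5^6·(≡2) mod 5; (2|5)=-1, (2|5)=-1; (−1)^{7·6·2}·(-1)^6·(-1)^7 = -1.
v=∞: -3190 < 0 and 638 > 0  ⇒  (a,b)_∞ = +1.
v=7: a=7^-2·(≡1), b=7^0·(≡4) mod 7; (1|7)=+1, (4|7)=+1; (−1)^{-2·0·3}·(+1)^0·(+1)^-2 = +1.
v=11: a=11^1·(≡8), b=11^1·(≡3) mod 11; (8|11)=-1, (3|11)=+1; (−1)^{1·1·5}·(-1)^1·(+1)^1 = +1.
v=29: a=29^1·(≡24), b=29^1·(≡20) mod 29; (24|29)=+1, (20|29)=+1; (−1)^{1·1·14}·(+1)^1·(+1)^1 = +1.
v=2: v_2(a)=-1, v_2(b)=-1; units ≡ 5, 7 (mod 8); ε·ε+αω+βω = 0·1+-1·0+-1·1 ≡ 1  ⇒  (a,b)_2 = -1.
Ram(-3190, 638) = {2, 5}; no ℚ_2-point on the conic.

[2, 5]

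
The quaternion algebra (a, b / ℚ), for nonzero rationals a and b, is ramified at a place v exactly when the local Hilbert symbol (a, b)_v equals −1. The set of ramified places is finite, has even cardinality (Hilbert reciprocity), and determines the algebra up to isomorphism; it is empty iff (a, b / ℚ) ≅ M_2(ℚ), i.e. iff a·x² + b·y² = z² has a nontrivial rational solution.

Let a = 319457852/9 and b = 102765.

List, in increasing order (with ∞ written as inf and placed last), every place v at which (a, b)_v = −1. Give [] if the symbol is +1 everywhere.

[3, 5, 17, 29]

Mod squares: a ≡ 33263, b ≡ 102765. Check v ∈ {∞, 2, 3, 5, 7, 13, 17, 29, 31, 37}.
v=2: v_2(a)=2, v_2(b)=0; units ≡ 7, 5 (mod 8); ε·ε+αω+βω = 1·0+2·1+0·0 ≡ 0  ⇒  (a,b)_2 = +1.
v=13: a=13^0·(≡10), b=13^1·(≡1) mod 13; (10|13)=+1, (1|13)=+1; (−1)^{0·1·6}·(+1)^1·(+1)^0 = +1.
v=∞: 33263 > 0 and 102765 > 0  ⇒  (a,b)_∞ = +1.
v=7: a=7^4·(≡5), b=7^0·(≡5) mod 7; (5|7)=-1, (5|7)=-1; (−1)^{4·0·3}·(-1)^0·(-1)^4 = +1.
v=29: a=29^1·(≡25), b=29^0·(≡18) mod 29; (25|29)=+1, (18|29)=-1; (−1)^{1·0·14}·(+1)^0·(-1)^1 = -1.
v=3: a=3^-2·(≡2), b=3^1·(≡1) mod 3; (2|3)=-1, (1|3)=+1; (−1)^{-2·1·1}·(-1)^1·(+1)^-2 = -1.
v=31: a=31^1·(≡8), b=31^1·(≡29) mod 31; (8|31)=+1, (29|31)=-1; (−1)^{1·1·15}·(+1)^1·(-1)^1 = +1.
v=37: a=37^1·(≡1), b=37^0·(≡16) mod 37; (1|37)=+1, (16|37)=+1; (−1)^{1·0·18}·(+1)^0·(+1)^1 = +1.
v=5: a=5^0·(≡3), b=5^1·(≡3) mod 5; (3|5)=-1, (3|5)=-1; (−1)^{0·1·2}·(-1)^1·(-1)^0 = -1.
v=17: a=17^0·(≡12), b=17^1·(≡10) mod 17; (12|17)=-1, (10|17)=-1; (−1)^{0·1·8}·(-1)^1·(-1)^0 = -1.
|Ram(33263, 102765)| = 4, even; anisotropic at {3, 5, 17, 29}.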